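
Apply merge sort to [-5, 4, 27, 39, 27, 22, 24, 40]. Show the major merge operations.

Divide and conquer:
  Merge [-5] + [4] -> [-5, 4]
  Merge [27] + [39] -> [27, 39]
  Merge [-5, 4] + [27, 39] -> [-5, 4, 27, 39]
  Merge [27] + [22] -> [22, 27]
  Merge [24] + [40] -> [24, 40]
  Merge [22, 27] + [24, 40] -> [22, 24, 27, 40]
  Merge [-5, 4, 27, 39] + [22, 24, 27, 40] -> [-5, 4, 22, 24, 27, 27, 39, 40]


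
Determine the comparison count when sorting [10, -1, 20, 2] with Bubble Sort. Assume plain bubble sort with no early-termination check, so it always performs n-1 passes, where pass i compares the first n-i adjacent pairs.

Pass 1: compare adjacent pairs (0,1)..(2,3) = 3 comparison(s), 2 swap(s) -> [-1, 10, 2, 20]
Pass 2: compare adjacent pairs (0,1)..(1,2) = 2 comparison(s), 1 swap(s) -> [-1, 2, 10, 20]
Pass 3: compare adjacent pairs (0,1)..(0,1) = 1 comparison(s), 0 swap(s) -> [-1, 2, 10, 20]
Total comparisons: 3 + 2 + 1 = 6


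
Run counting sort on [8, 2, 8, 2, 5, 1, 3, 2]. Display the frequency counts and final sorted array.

Count array: [0, 1, 3, 1, 0, 1, 0, 0, 2]
(count[i] = number of elements equal to i)
Cumulative count: [0, 1, 4, 5, 5, 6, 6, 6, 8]
Sorted: [1, 2, 2, 2, 3, 5, 8, 8]


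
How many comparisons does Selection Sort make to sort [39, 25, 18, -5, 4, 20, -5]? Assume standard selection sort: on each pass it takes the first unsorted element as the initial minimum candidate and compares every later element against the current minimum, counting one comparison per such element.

Pass 1: scan indices 1..6 for the minimum = 6 comparison(s); min is -5, place at index 0 -> [-5, 25, 18, 39, 4, 20, -5]
Pass 2: scan indices 2..6 for the minimum = 5 comparison(s); min is -5, place at index 1 -> [-5, -5, 18, 39, 4, 20, 25]
Pass 3: scan indices 3..6 for the minimum = 4 comparison(s); min is 4, place at index 2 -> [-5, -5, 4, 39, 18, 20, 25]
Pass 4: scan indices 4..6 for the minimum = 3 comparison(s); min is 18, place at index 3 -> [-5, -5, 4, 18, 39, 20, 25]
Pass 5: scan indices 5..6 for the minimum = 2 comparison(s); min is 20, place at index 4 -> [-5, -5, 4, 18, 20, 39, 25]
Pass 6: scan indices 6..6 for the minimum = 1 comparison(s); min is 25, place at index 5 -> [-5, -5, 4, 18, 20, 25, 39]
Selection sort always scans the whole unsorted suffix, so the count is (n-1) + (n-2) + ... + 1 = n(n-1)/2 = 7*6/2 = 21 regardless of the input order.
Total comparisons: 6 + 5 + 4 + 3 + 2 + 1 = 21


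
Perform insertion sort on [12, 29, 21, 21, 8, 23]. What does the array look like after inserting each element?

First element 12 is already 'sorted'
Insert 29: shifted 0 elements -> [12, 29, 21, 21, 8, 23]
Insert 21: shifted 1 elements -> [12, 21, 29, 21, 8, 23]
Insert 21: shifted 1 elements -> [12, 21, 21, 29, 8, 23]
Insert 8: shifted 4 elements -> [8, 12, 21, 21, 29, 23]
Insert 23: shifted 1 elements -> [8, 12, 21, 21, 23, 29]


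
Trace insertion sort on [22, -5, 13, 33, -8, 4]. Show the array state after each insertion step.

First element 22 is already 'sorted'
Insert -5: shifted 1 elements -> [-5, 22, 13, 33, -8, 4]
Insert 13: shifted 1 elements -> [-5, 13, 22, 33, -8, 4]
Insert 33: shifted 0 elements -> [-5, 13, 22, 33, -8, 4]
Insert -8: shifted 4 elements -> [-8, -5, 13, 22, 33, 4]
Insert 4: shifted 3 elements -> [-8, -5, 4, 13, 22, 33]


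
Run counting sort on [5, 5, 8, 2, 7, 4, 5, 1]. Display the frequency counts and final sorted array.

Count array: [0, 1, 1, 0, 1, 3, 0, 1, 1]
(count[i] = number of elements equal to i)
Cumulative count: [0, 1, 2, 2, 3, 6, 6, 7, 8]
Sorted: [1, 2, 4, 5, 5, 5, 7, 8]


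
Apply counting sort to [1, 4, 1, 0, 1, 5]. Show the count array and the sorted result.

Count array: [1, 3, 0, 0, 1, 1]
(count[i] = number of elements equal to i)
Cumulative count: [1, 4, 4, 4, 5, 6]
Sorted: [0, 1, 1, 1, 4, 5]


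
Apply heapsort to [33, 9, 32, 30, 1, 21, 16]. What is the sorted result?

Build heap: [33, 30, 32, 9, 1, 21, 16]
Extract 33: [32, 30, 21, 9, 1, 16, 33]
Extract 32: [30, 16, 21, 9, 1, 32, 33]
Extract 30: [21, 16, 1, 9, 30, 32, 33]
Extract 21: [16, 9, 1, 21, 30, 32, 33]
Extract 16: [9, 1, 16, 21, 30, 32, 33]
Extract 9: [1, 9, 16, 21, 30, 32, 33]


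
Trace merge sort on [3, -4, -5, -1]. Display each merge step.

Divide and conquer:
  Merge [3] + [-4] -> [-4, 3]
  Merge [-5] + [-1] -> [-5, -1]
  Merge [-4, 3] + [-5, -1] -> [-5, -4, -1, 3]


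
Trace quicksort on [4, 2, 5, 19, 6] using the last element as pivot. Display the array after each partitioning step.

Partition 1: pivot=6 at index 3 -> [4, 2, 5, 6, 19]
Partition 2: pivot=5 at index 2 -> [4, 2, 5, 6, 19]
Partition 3: pivot=2 at index 0 -> [2, 4, 5, 6, 19]


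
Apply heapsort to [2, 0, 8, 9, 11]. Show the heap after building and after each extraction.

Build heap: [11, 9, 8, 2, 0]
Extract 11: [9, 2, 8, 0, 11]
Extract 9: [8, 2, 0, 9, 11]
Extract 8: [2, 0, 8, 9, 11]
Extract 2: [0, 2, 8, 9, 11]


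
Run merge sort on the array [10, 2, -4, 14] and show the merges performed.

Divide and conquer:
  Merge [10] + [2] -> [2, 10]
  Merge [-4] + [14] -> [-4, 14]
  Merge [2, 10] + [-4, 14] -> [-4, 2, 10, 14]


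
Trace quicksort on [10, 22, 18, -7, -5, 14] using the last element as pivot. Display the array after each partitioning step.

Partition 1: pivot=14 at index 3 -> [10, -7, -5, 14, 18, 22]
Partition 2: pivot=-5 at index 1 -> [-7, -5, 10, 14, 18, 22]
Partition 3: pivot=22 at index 5 -> [-7, -5, 10, 14, 18, 22]


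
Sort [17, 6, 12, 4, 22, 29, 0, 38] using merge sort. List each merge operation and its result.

Divide and conquer:
  Merge [17] + [6] -> [6, 17]
  Merge [12] + [4] -> [4, 12]
  Merge [6, 17] + [4, 12] -> [4, 6, 12, 17]
  Merge [22] + [29] -> [22, 29]
  Merge [0] + [38] -> [0, 38]
  Merge [22, 29] + [0, 38] -> [0, 22, 29, 38]
  Merge [4, 6, 12, 17] + [0, 22, 29, 38] -> [0, 4, 6, 12, 17, 22, 29, 38]


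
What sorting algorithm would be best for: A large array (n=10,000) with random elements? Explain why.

Best choice: Quicksort or Mergesort
Reason: Both have O(n log n) average case; quicksort has lower constant factors


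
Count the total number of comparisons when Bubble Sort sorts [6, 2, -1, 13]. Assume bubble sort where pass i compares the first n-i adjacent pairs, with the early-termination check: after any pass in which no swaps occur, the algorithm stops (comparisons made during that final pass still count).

Pass 1: compare adjacent pairs (0,1)..(2,3) = 3 comparison(s), 2 swap(s) -> [2, -1, 6, 13]
Pass 2: compare adjacent pairs (0,1)..(1,2) = 2 comparison(s), 1 swap(s) -> [-1, 2, 6, 13]
Pass 3: compare adjacent pairs (0,1)..(0,1) = 1 comparison(s), 0 swap(s) -> [-1, 2, 6, 13]
No swaps in this pass, so bubble sort stops here.
Total comparisons: 3 + 2 + 1 = 6


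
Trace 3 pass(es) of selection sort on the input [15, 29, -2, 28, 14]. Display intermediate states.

Pass 1: Select minimum -2 at index 2, swap -> [-2, 29, 15, 28, 14]
Pass 2: Select minimum 14 at index 4, swap -> [-2, 14, 15, 28, 29]
Pass 3: Select minimum 15 at index 2, swap -> [-2, 14, 15, 28, 29]


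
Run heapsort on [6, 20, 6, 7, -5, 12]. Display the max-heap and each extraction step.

Build heap: [20, 7, 12, 6, -5, 6]
Extract 20: [12, 7, 6, 6, -5, 20]
Extract 12: [7, 6, 6, -5, 12, 20]
Extract 7: [6, -5, 6, 7, 12, 20]
Extract 6: [6, -5, 6, 7, 12, 20]
Extract 6: [-5, 6, 6, 7, 12, 20]


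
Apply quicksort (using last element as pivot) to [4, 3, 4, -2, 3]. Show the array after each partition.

Partition 1: pivot=3 at index 2 -> [3, -2, 3, 4, 4]
Partition 2: pivot=-2 at index 0 -> [-2, 3, 3, 4, 4]
Partition 3: pivot=4 at index 4 -> [-2, 3, 3, 4, 4]


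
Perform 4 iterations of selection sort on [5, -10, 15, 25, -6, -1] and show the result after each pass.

Pass 1: Select minimum -10 at index 1, swap -> [-10, 5, 15, 25, -6, -1]
Pass 2: Select minimum -6 at index 4, swap -> [-10, -6, 15, 25, 5, -1]
Pass 3: Select minimum -1 at index 5, swap -> [-10, -6, -1, 25, 5, 15]
Pass 4: Select minimum 5 at index 4, swap -> [-10, -6, -1, 5, 25, 15]


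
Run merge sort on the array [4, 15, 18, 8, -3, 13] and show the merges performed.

Divide and conquer:
  Merge [15] + [18] -> [15, 18]
  Merge [4] + [15, 18] -> [4, 15, 18]
  Merge [-3] + [13] -> [-3, 13]
  Merge [8] + [-3, 13] -> [-3, 8, 13]
  Merge [4, 15, 18] + [-3, 8, 13] -> [-3, 4, 8, 13, 15, 18]


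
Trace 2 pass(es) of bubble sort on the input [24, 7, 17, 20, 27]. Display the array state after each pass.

After pass 1: [7, 17, 20, 24, 27] (3 swaps)
After pass 2: [7, 17, 20, 24, 27] (0 swaps)
Total swaps: 3


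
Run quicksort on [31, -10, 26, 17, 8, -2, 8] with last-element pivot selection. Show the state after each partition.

Partition 1: pivot=8 at index 3 -> [-10, 8, -2, 8, 31, 26, 17]
Partition 2: pivot=-2 at index 1 -> [-10, -2, 8, 8, 31, 26, 17]
Partition 3: pivot=17 at index 4 -> [-10, -2, 8, 8, 17, 26, 31]
Partition 4: pivot=31 at index 6 -> [-10, -2, 8, 8, 17, 26, 31]


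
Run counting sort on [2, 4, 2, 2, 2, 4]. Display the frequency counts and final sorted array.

Count array: [0, 0, 4, 0, 2]
(count[i] = number of elements equal to i)
Cumulative count: [0, 0, 4, 4, 6]
Sorted: [2, 2, 2, 2, 4, 4]


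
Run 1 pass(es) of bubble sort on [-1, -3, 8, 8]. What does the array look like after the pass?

After pass 1: [-3, -1, 8, 8] (1 swaps)
Total swaps: 1


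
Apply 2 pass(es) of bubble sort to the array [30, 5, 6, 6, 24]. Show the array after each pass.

After pass 1: [5, 6, 6, 24, 30] (4 swaps)
After pass 2: [5, 6, 6, 24, 30] (0 swaps)
Total swaps: 4


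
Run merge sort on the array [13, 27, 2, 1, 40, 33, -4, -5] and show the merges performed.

Divide and conquer:
  Merge [13] + [27] -> [13, 27]
  Merge [2] + [1] -> [1, 2]
  Merge [13, 27] + [1, 2] -> [1, 2, 13, 27]
  Merge [40] + [33] -> [33, 40]
  Merge [-4] + [-5] -> [-5, -4]
  Merge [33, 40] + [-5, -4] -> [-5, -4, 33, 40]
  Merge [1, 2, 13, 27] + [-5, -4, 33, 40] -> [-5, -4, 1, 2, 13, 27, 33, 40]


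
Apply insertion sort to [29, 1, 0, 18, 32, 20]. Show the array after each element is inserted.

First element 29 is already 'sorted'
Insert 1: shifted 1 elements -> [1, 29, 0, 18, 32, 20]
Insert 0: shifted 2 elements -> [0, 1, 29, 18, 32, 20]
Insert 18: shifted 1 elements -> [0, 1, 18, 29, 32, 20]
Insert 32: shifted 0 elements -> [0, 1, 18, 29, 32, 20]
Insert 20: shifted 2 elements -> [0, 1, 18, 20, 29, 32]


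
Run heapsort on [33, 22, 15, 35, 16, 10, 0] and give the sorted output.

Build heap: [35, 33, 15, 22, 16, 10, 0]
Extract 35: [33, 22, 15, 0, 16, 10, 35]
Extract 33: [22, 16, 15, 0, 10, 33, 35]
Extract 22: [16, 10, 15, 0, 22, 33, 35]
Extract 16: [15, 10, 0, 16, 22, 33, 35]
Extract 15: [10, 0, 15, 16, 22, 33, 35]
Extract 10: [0, 10, 15, 16, 22, 33, 35]


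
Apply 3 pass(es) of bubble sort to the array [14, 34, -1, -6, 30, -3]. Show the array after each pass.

After pass 1: [14, -1, -6, 30, -3, 34] (4 swaps)
After pass 2: [-1, -6, 14, -3, 30, 34] (3 swaps)
After pass 3: [-6, -1, -3, 14, 30, 34] (2 swaps)
Total swaps: 9


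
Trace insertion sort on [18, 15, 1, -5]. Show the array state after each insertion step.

First element 18 is already 'sorted'
Insert 15: shifted 1 elements -> [15, 18, 1, -5]
Insert 1: shifted 2 elements -> [1, 15, 18, -5]
Insert -5: shifted 3 elements -> [-5, 1, 15, 18]


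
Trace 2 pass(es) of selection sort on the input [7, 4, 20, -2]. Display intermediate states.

Pass 1: Select minimum -2 at index 3, swap -> [-2, 4, 20, 7]
Pass 2: Select minimum 4 at index 1, swap -> [-2, 4, 20, 7]


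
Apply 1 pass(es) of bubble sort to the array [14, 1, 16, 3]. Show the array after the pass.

After pass 1: [1, 14, 3, 16] (2 swaps)
Total swaps: 2


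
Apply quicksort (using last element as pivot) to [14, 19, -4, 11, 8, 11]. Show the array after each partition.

Partition 1: pivot=11 at index 3 -> [-4, 11, 8, 11, 14, 19]
Partition 2: pivot=8 at index 1 -> [-4, 8, 11, 11, 14, 19]
Partition 3: pivot=19 at index 5 -> [-4, 8, 11, 11, 14, 19]


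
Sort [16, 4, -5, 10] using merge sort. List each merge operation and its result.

Divide and conquer:
  Merge [16] + [4] -> [4, 16]
  Merge [-5] + [10] -> [-5, 10]
  Merge [4, 16] + [-5, 10] -> [-5, 4, 10, 16]


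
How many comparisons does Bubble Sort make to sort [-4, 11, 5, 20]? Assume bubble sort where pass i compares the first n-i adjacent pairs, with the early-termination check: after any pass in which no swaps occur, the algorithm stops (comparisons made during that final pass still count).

Pass 1: compare adjacent pairs (0,1)..(2,3) = 3 comparison(s), 1 swap(s) -> [-4, 5, 11, 20]
Pass 2: compare adjacent pairs (0,1)..(1,2) = 2 comparison(s), 0 swap(s) -> [-4, 5, 11, 20]
No swaps in this pass, so bubble sort stops here.
Total comparisons: 3 + 2 = 5


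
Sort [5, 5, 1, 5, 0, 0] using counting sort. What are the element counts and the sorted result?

Count array: [2, 1, 0, 0, 0, 3]
(count[i] = number of elements equal to i)
Cumulative count: [2, 3, 3, 3, 3, 6]
Sorted: [0, 0, 1, 5, 5, 5]


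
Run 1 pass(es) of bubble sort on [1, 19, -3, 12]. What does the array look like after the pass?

After pass 1: [1, -3, 12, 19] (2 swaps)
Total swaps: 2


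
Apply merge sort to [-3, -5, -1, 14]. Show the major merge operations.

Divide and conquer:
  Merge [-3] + [-5] -> [-5, -3]
  Merge [-1] + [14] -> [-1, 14]
  Merge [-5, -3] + [-1, 14] -> [-5, -3, -1, 14]


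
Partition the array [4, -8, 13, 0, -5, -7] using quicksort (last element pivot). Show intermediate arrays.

Partition 1: pivot=-7 at index 1 -> [-8, -7, 13, 0, -5, 4]
Partition 2: pivot=4 at index 4 -> [-8, -7, 0, -5, 4, 13]
Partition 3: pivot=-5 at index 2 -> [-8, -7, -5, 0, 4, 13]


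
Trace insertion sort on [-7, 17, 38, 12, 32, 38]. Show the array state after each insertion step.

First element -7 is already 'sorted'
Insert 17: shifted 0 elements -> [-7, 17, 38, 12, 32, 38]
Insert 38: shifted 0 elements -> [-7, 17, 38, 12, 32, 38]
Insert 12: shifted 2 elements -> [-7, 12, 17, 38, 32, 38]
Insert 32: shifted 1 elements -> [-7, 12, 17, 32, 38, 38]
Insert 38: shifted 0 elements -> [-7, 12, 17, 32, 38, 38]


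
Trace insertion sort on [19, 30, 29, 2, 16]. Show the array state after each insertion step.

First element 19 is already 'sorted'
Insert 30: shifted 0 elements -> [19, 30, 29, 2, 16]
Insert 29: shifted 1 elements -> [19, 29, 30, 2, 16]
Insert 2: shifted 3 elements -> [2, 19, 29, 30, 16]
Insert 16: shifted 3 elements -> [2, 16, 19, 29, 30]


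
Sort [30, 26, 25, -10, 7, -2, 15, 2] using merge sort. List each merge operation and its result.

Divide and conquer:
  Merge [30] + [26] -> [26, 30]
  Merge [25] + [-10] -> [-10, 25]
  Merge [26, 30] + [-10, 25] -> [-10, 25, 26, 30]
  Merge [7] + [-2] -> [-2, 7]
  Merge [15] + [2] -> [2, 15]
  Merge [-2, 7] + [2, 15] -> [-2, 2, 7, 15]
  Merge [-10, 25, 26, 30] + [-2, 2, 7, 15] -> [-10, -2, 2, 7, 15, 25, 26, 30]


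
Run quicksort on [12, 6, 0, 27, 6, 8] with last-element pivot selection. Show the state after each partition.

Partition 1: pivot=8 at index 3 -> [6, 0, 6, 8, 12, 27]
Partition 2: pivot=6 at index 2 -> [6, 0, 6, 8, 12, 27]
Partition 3: pivot=0 at index 0 -> [0, 6, 6, 8, 12, 27]
Partition 4: pivot=27 at index 5 -> [0, 6, 6, 8, 12, 27]


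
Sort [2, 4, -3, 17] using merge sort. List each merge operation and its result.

Divide and conquer:
  Merge [2] + [4] -> [2, 4]
  Merge [-3] + [17] -> [-3, 17]
  Merge [2, 4] + [-3, 17] -> [-3, 2, 4, 17]


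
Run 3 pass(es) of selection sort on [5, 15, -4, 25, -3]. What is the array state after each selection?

Pass 1: Select minimum -4 at index 2, swap -> [-4, 15, 5, 25, -3]
Pass 2: Select minimum -3 at index 4, swap -> [-4, -3, 5, 25, 15]
Pass 3: Select minimum 5 at index 2, swap -> [-4, -3, 5, 25, 15]


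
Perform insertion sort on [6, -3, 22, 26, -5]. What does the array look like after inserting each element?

First element 6 is already 'sorted'
Insert -3: shifted 1 elements -> [-3, 6, 22, 26, -5]
Insert 22: shifted 0 elements -> [-3, 6, 22, 26, -5]
Insert 26: shifted 0 elements -> [-3, 6, 22, 26, -5]
Insert -5: shifted 4 elements -> [-5, -3, 6, 22, 26]


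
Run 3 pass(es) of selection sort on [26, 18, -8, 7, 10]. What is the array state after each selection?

Pass 1: Select minimum -8 at index 2, swap -> [-8, 18, 26, 7, 10]
Pass 2: Select minimum 7 at index 3, swap -> [-8, 7, 26, 18, 10]
Pass 3: Select minimum 10 at index 4, swap -> [-8, 7, 10, 18, 26]


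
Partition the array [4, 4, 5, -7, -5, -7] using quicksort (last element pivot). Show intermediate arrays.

Partition 1: pivot=-7 at index 1 -> [-7, -7, 5, 4, -5, 4]
Partition 2: pivot=4 at index 4 -> [-7, -7, 4, -5, 4, 5]
Partition 3: pivot=-5 at index 2 -> [-7, -7, -5, 4, 4, 5]


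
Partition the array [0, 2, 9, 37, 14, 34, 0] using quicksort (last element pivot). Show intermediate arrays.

Partition 1: pivot=0 at index 1 -> [0, 0, 9, 37, 14, 34, 2]
Partition 2: pivot=2 at index 2 -> [0, 0, 2, 37, 14, 34, 9]
Partition 3: pivot=9 at index 3 -> [0, 0, 2, 9, 14, 34, 37]
Partition 4: pivot=37 at index 6 -> [0, 0, 2, 9, 14, 34, 37]
Partition 5: pivot=34 at index 5 -> [0, 0, 2, 9, 14, 34, 37]


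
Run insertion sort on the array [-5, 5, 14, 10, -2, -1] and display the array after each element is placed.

First element -5 is already 'sorted'
Insert 5: shifted 0 elements -> [-5, 5, 14, 10, -2, -1]
Insert 14: shifted 0 elements -> [-5, 5, 14, 10, -2, -1]
Insert 10: shifted 1 elements -> [-5, 5, 10, 14, -2, -1]
Insert -2: shifted 3 elements -> [-5, -2, 5, 10, 14, -1]
Insert -1: shifted 3 elements -> [-5, -2, -1, 5, 10, 14]


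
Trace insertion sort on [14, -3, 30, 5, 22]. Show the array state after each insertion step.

First element 14 is already 'sorted'
Insert -3: shifted 1 elements -> [-3, 14, 30, 5, 22]
Insert 30: shifted 0 elements -> [-3, 14, 30, 5, 22]
Insert 5: shifted 2 elements -> [-3, 5, 14, 30, 22]
Insert 22: shifted 1 elements -> [-3, 5, 14, 22, 30]


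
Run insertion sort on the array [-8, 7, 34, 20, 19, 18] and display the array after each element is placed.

First element -8 is already 'sorted'
Insert 7: shifted 0 elements -> [-8, 7, 34, 20, 19, 18]
Insert 34: shifted 0 elements -> [-8, 7, 34, 20, 19, 18]
Insert 20: shifted 1 elements -> [-8, 7, 20, 34, 19, 18]
Insert 19: shifted 2 elements -> [-8, 7, 19, 20, 34, 18]
Insert 18: shifted 3 elements -> [-8, 7, 18, 19, 20, 34]


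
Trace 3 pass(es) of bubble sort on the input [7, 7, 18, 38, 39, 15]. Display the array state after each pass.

After pass 1: [7, 7, 18, 38, 15, 39] (1 swaps)
After pass 2: [7, 7, 18, 15, 38, 39] (1 swaps)
After pass 3: [7, 7, 15, 18, 38, 39] (1 swaps)
Total swaps: 3


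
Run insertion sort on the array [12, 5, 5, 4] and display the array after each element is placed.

First element 12 is already 'sorted'
Insert 5: shifted 1 elements -> [5, 12, 5, 4]
Insert 5: shifted 1 elements -> [5, 5, 12, 4]
Insert 4: shifted 3 elements -> [4, 5, 5, 12]


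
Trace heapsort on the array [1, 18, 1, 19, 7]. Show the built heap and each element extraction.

Build heap: [19, 18, 1, 1, 7]
Extract 19: [18, 7, 1, 1, 19]
Extract 18: [7, 1, 1, 18, 19]
Extract 7: [1, 1, 7, 18, 19]
Extract 1: [1, 1, 7, 18, 19]


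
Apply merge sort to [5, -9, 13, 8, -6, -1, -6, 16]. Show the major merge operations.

Divide and conquer:
  Merge [5] + [-9] -> [-9, 5]
  Merge [13] + [8] -> [8, 13]
  Merge [-9, 5] + [8, 13] -> [-9, 5, 8, 13]
  Merge [-6] + [-1] -> [-6, -1]
  Merge [-6] + [16] -> [-6, 16]
  Merge [-6, -1] + [-6, 16] -> [-6, -6, -1, 16]
  Merge [-9, 5, 8, 13] + [-6, -6, -1, 16] -> [-9, -6, -6, -1, 5, 8, 13, 16]


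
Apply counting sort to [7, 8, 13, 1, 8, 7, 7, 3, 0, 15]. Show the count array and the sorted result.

Count array: [1, 1, 0, 1, 0, 0, 0, 3, 2, 0, 0, 0, 0, 1, 0, 1]
(count[i] = number of elements equal to i)
Cumulative count: [1, 2, 2, 3, 3, 3, 3, 6, 8, 8, 8, 8, 8, 9, 9, 10]
Sorted: [0, 1, 3, 7, 7, 7, 8, 8, 13, 15]


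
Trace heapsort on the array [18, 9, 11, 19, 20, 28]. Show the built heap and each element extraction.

Build heap: [28, 20, 18, 19, 9, 11]
Extract 28: [20, 19, 18, 11, 9, 28]
Extract 20: [19, 11, 18, 9, 20, 28]
Extract 19: [18, 11, 9, 19, 20, 28]
Extract 18: [11, 9, 18, 19, 20, 28]
Extract 11: [9, 11, 18, 19, 20, 28]


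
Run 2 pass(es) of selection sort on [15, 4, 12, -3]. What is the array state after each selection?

Pass 1: Select minimum -3 at index 3, swap -> [-3, 4, 12, 15]
Pass 2: Select minimum 4 at index 1, swap -> [-3, 4, 12, 15]


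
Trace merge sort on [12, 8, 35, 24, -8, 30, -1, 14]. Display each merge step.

Divide and conquer:
  Merge [12] + [8] -> [8, 12]
  Merge [35] + [24] -> [24, 35]
  Merge [8, 12] + [24, 35] -> [8, 12, 24, 35]
  Merge [-8] + [30] -> [-8, 30]
  Merge [-1] + [14] -> [-1, 14]
  Merge [-8, 30] + [-1, 14] -> [-8, -1, 14, 30]
  Merge [8, 12, 24, 35] + [-8, -1, 14, 30] -> [-8, -1, 8, 12, 14, 24, 30, 35]


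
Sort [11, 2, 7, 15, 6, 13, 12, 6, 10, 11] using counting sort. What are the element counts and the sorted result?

Count array: [0, 0, 1, 0, 0, 0, 2, 1, 0, 0, 1, 2, 1, 1, 0, 1]
(count[i] = number of elements equal to i)
Cumulative count: [0, 0, 1, 1, 1, 1, 3, 4, 4, 4, 5, 7, 8, 9, 9, 10]
Sorted: [2, 6, 6, 7, 10, 11, 11, 12, 13, 15]


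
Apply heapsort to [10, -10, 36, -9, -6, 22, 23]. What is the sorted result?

Build heap: [36, -6, 23, -9, -10, 22, 10]
Extract 36: [23, -6, 22, -9, -10, 10, 36]
Extract 23: [22, -6, 10, -9, -10, 23, 36]
Extract 22: [10, -6, -10, -9, 22, 23, 36]
Extract 10: [-6, -9, -10, 10, 22, 23, 36]
Extract -6: [-9, -10, -6, 10, 22, 23, 36]
Extract -9: [-10, -9, -6, 10, 22, 23, 36]


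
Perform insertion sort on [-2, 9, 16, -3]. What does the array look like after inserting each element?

First element -2 is already 'sorted'
Insert 9: shifted 0 elements -> [-2, 9, 16, -3]
Insert 16: shifted 0 elements -> [-2, 9, 16, -3]
Insert -3: shifted 3 elements -> [-3, -2, 9, 16]


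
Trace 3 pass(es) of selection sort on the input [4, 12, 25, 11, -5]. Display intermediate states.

Pass 1: Select minimum -5 at index 4, swap -> [-5, 12, 25, 11, 4]
Pass 2: Select minimum 4 at index 4, swap -> [-5, 4, 25, 11, 12]
Pass 3: Select minimum 11 at index 3, swap -> [-5, 4, 11, 25, 12]


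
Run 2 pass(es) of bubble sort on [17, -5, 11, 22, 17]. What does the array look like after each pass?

After pass 1: [-5, 11, 17, 17, 22] (3 swaps)
After pass 2: [-5, 11, 17, 17, 22] (0 swaps)
Total swaps: 3


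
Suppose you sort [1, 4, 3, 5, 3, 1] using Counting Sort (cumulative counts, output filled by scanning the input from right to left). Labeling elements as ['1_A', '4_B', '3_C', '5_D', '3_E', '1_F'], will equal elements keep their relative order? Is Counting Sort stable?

Trace Counting Sort on the labeled array (the key is the number; the letter only tracks identity):
  Counts for values 0..5: [0, 2, 0, 2, 1, 1]
  Cumulative counts: [0, 2, 2, 4, 5, 6]
  Scan right to left: place 1_F at output index 1
  Scan right to left: place 3_E at output index 3
  Scan right to left: place 5_D at output index 5
  Scan right to left: place 3_C at output index 2
  Scan right to left: place 4_B at output index 4
  Scan right to left: place 1_A at output index 0
  Output: [1_A, 1_F, 3_C, 3_E, 4_B, 5_D]
Equal keys:
  value 1: originally 1_A, 1_F; after sorting 1_A, 1_F -> order preserved
  value 3: originally 3_C, 3_E; after sorting 3_C, 3_E -> order preserved
All equal keys kept their original relative order. Counting Sort is stable: scanning the input right to left with decreasing cumulative counts places later duplicates at later output positions.
Answer: Stable


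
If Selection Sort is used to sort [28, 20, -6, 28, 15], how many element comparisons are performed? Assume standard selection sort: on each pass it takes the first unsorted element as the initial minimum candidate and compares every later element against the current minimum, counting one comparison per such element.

Pass 1: scan indices 1..4 for the minimum = 4 comparison(s); min is -6, place at index 0 -> [-6, 20, 28, 28, 15]
Pass 2: scan indices 2..4 for the minimum = 3 comparison(s); min is 15, place at index 1 -> [-6, 15, 28, 28, 20]
Pass 3: scan indices 3..4 for the minimum = 2 comparison(s); min is 20, place at index 2 -> [-6, 15, 20, 28, 28]
Pass 4: scan indices 4..4 for the minimum = 1 comparison(s); min is 28, place at index 3 -> [-6, 15, 20, 28, 28]
Selection sort always scans the whole unsorted suffix, so the count is (n-1) + (n-2) + ... + 1 = n(n-1)/2 = 5*4/2 = 10 regardless of the input order.
Total comparisons: 4 + 3 + 2 + 1 = 10


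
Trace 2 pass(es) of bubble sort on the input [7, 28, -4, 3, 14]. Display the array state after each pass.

After pass 1: [7, -4, 3, 14, 28] (3 swaps)
After pass 2: [-4, 3, 7, 14, 28] (2 swaps)
Total swaps: 5


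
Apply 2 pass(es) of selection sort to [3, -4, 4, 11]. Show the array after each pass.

Pass 1: Select minimum -4 at index 1, swap -> [-4, 3, 4, 11]
Pass 2: Select minimum 3 at index 1, swap -> [-4, 3, 4, 11]


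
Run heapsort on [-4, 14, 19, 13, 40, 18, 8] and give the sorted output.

Build heap: [40, 14, 19, 13, -4, 18, 8]
Extract 40: [19, 14, 18, 13, -4, 8, 40]
Extract 19: [18, 14, 8, 13, -4, 19, 40]
Extract 18: [14, 13, 8, -4, 18, 19, 40]
Extract 14: [13, -4, 8, 14, 18, 19, 40]
Extract 13: [8, -4, 13, 14, 18, 19, 40]
Extract 8: [-4, 8, 13, 14, 18, 19, 40]


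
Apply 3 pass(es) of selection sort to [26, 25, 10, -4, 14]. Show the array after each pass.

Pass 1: Select minimum -4 at index 3, swap -> [-4, 25, 10, 26, 14]
Pass 2: Select minimum 10 at index 2, swap -> [-4, 10, 25, 26, 14]
Pass 3: Select minimum 14 at index 4, swap -> [-4, 10, 14, 26, 25]


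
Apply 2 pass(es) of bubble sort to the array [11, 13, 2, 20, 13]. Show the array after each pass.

After pass 1: [11, 2, 13, 13, 20] (2 swaps)
After pass 2: [2, 11, 13, 13, 20] (1 swaps)
Total swaps: 3


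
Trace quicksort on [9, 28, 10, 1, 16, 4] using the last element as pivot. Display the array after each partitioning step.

Partition 1: pivot=4 at index 1 -> [1, 4, 10, 9, 16, 28]
Partition 2: pivot=28 at index 5 -> [1, 4, 10, 9, 16, 28]
Partition 3: pivot=16 at index 4 -> [1, 4, 10, 9, 16, 28]
Partition 4: pivot=9 at index 2 -> [1, 4, 9, 10, 16, 28]


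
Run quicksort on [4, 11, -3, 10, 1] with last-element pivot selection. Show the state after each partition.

Partition 1: pivot=1 at index 1 -> [-3, 1, 4, 10, 11]
Partition 2: pivot=11 at index 4 -> [-3, 1, 4, 10, 11]
Partition 3: pivot=10 at index 3 -> [-3, 1, 4, 10, 11]


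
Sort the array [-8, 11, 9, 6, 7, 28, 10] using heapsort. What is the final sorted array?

Build heap: [28, 11, 10, 6, 7, 9, -8]
Extract 28: [11, 7, 10, 6, -8, 9, 28]
Extract 11: [10, 7, 9, 6, -8, 11, 28]
Extract 10: [9, 7, -8, 6, 10, 11, 28]
Extract 9: [7, 6, -8, 9, 10, 11, 28]
Extract 7: [6, -8, 7, 9, 10, 11, 28]
Extract 6: [-8, 6, 7, 9, 10, 11, 28]


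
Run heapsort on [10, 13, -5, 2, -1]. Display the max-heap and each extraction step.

Build heap: [13, 10, -5, 2, -1]
Extract 13: [10, 2, -5, -1, 13]
Extract 10: [2, -1, -5, 10, 13]
Extract 2: [-1, -5, 2, 10, 13]
Extract -1: [-5, -1, 2, 10, 13]


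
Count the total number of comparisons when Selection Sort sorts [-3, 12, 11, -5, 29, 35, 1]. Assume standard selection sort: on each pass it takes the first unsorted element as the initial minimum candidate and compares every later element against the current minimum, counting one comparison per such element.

Pass 1: scan indices 1..6 for the minimum = 6 comparison(s); min is -5, place at index 0 -> [-5, 12, 11, -3, 29, 35, 1]
Pass 2: scan indices 2..6 for the minimum = 5 comparison(s); min is -3, place at index 1 -> [-5, -3, 11, 12, 29, 35, 1]
Pass 3: scan indices 3..6 for the minimum = 4 comparison(s); min is 1, place at index 2 -> [-5, -3, 1, 12, 29, 35, 11]
Pass 4: scan indices 4..6 for the minimum = 3 comparison(s); min is 11, place at index 3 -> [-5, -3, 1, 11, 29, 35, 12]
Pass 5: scan indices 5..6 for the minimum = 2 comparison(s); min is 12, place at index 4 -> [-5, -3, 1, 11, 12, 35, 29]
Pass 6: scan indices 6..6 for the minimum = 1 comparison(s); min is 29, place at index 5 -> [-5, -3, 1, 11, 12, 29, 35]
Selection sort always scans the whole unsorted suffix, so the count is (n-1) + (n-2) + ... + 1 = n(n-1)/2 = 7*6/2 = 21 regardless of the input order.
Total comparisons: 6 + 5 + 4 + 3 + 2 + 1 = 21


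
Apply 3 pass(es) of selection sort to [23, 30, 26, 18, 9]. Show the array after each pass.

Pass 1: Select minimum 9 at index 4, swap -> [9, 30, 26, 18, 23]
Pass 2: Select minimum 18 at index 3, swap -> [9, 18, 26, 30, 23]
Pass 3: Select minimum 23 at index 4, swap -> [9, 18, 23, 30, 26]


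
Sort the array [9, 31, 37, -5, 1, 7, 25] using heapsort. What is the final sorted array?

Build heap: [37, 31, 25, -5, 1, 7, 9]
Extract 37: [31, 9, 25, -5, 1, 7, 37]
Extract 31: [25, 9, 7, -5, 1, 31, 37]
Extract 25: [9, 1, 7, -5, 25, 31, 37]
Extract 9: [7, 1, -5, 9, 25, 31, 37]
Extract 7: [1, -5, 7, 9, 25, 31, 37]
Extract 1: [-5, 1, 7, 9, 25, 31, 37]


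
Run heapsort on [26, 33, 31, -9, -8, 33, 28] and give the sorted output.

Build heap: [33, 26, 33, -9, -8, 31, 28]
Extract 33: [33, 26, 31, -9, -8, 28, 33]
Extract 33: [31, 26, 28, -9, -8, 33, 33]
Extract 31: [28, 26, -8, -9, 31, 33, 33]
Extract 28: [26, -9, -8, 28, 31, 33, 33]
Extract 26: [-8, -9, 26, 28, 31, 33, 33]
Extract -8: [-9, -8, 26, 28, 31, 33, 33]


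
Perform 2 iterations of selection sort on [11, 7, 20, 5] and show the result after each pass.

Pass 1: Select minimum 5 at index 3, swap -> [5, 7, 20, 11]
Pass 2: Select minimum 7 at index 1, swap -> [5, 7, 20, 11]


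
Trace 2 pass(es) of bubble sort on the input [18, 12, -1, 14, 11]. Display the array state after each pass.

After pass 1: [12, -1, 14, 11, 18] (4 swaps)
After pass 2: [-1, 12, 11, 14, 18] (2 swaps)
Total swaps: 6


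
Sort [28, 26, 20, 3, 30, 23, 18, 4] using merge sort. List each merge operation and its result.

Divide and conquer:
  Merge [28] + [26] -> [26, 28]
  Merge [20] + [3] -> [3, 20]
  Merge [26, 28] + [3, 20] -> [3, 20, 26, 28]
  Merge [30] + [23] -> [23, 30]
  Merge [18] + [4] -> [4, 18]
  Merge [23, 30] + [4, 18] -> [4, 18, 23, 30]
  Merge [3, 20, 26, 28] + [4, 18, 23, 30] -> [3, 4, 18, 20, 23, 26, 28, 30]


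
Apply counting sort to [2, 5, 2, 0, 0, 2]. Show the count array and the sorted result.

Count array: [2, 0, 3, 0, 0, 1]
(count[i] = number of elements equal to i)
Cumulative count: [2, 2, 5, 5, 5, 6]
Sorted: [0, 0, 2, 2, 2, 5]


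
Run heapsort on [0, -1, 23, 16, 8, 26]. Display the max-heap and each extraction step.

Build heap: [26, 16, 23, -1, 8, 0]
Extract 26: [23, 16, 0, -1, 8, 26]
Extract 23: [16, 8, 0, -1, 23, 26]
Extract 16: [8, -1, 0, 16, 23, 26]
Extract 8: [0, -1, 8, 16, 23, 26]
Extract 0: [-1, 0, 8, 16, 23, 26]


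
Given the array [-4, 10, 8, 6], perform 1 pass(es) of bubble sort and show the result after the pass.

After pass 1: [-4, 8, 6, 10] (2 swaps)
Total swaps: 2


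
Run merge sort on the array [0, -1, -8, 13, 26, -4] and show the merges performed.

Divide and conquer:
  Merge [-1] + [-8] -> [-8, -1]
  Merge [0] + [-8, -1] -> [-8, -1, 0]
  Merge [26] + [-4] -> [-4, 26]
  Merge [13] + [-4, 26] -> [-4, 13, 26]
  Merge [-8, -1, 0] + [-4, 13, 26] -> [-8, -4, -1, 0, 13, 26]


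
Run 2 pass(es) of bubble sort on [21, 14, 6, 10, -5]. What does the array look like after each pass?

After pass 1: [14, 6, 10, -5, 21] (4 swaps)
After pass 2: [6, 10, -5, 14, 21] (3 swaps)
Total swaps: 7


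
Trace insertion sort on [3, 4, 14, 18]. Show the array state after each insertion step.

First element 3 is already 'sorted'
Insert 4: shifted 0 elements -> [3, 4, 14, 18]
Insert 14: shifted 0 elements -> [3, 4, 14, 18]
Insert 18: shifted 0 elements -> [3, 4, 14, 18]


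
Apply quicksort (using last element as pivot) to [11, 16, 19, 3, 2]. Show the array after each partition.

Partition 1: pivot=2 at index 0 -> [2, 16, 19, 3, 11]
Partition 2: pivot=11 at index 2 -> [2, 3, 11, 16, 19]
Partition 3: pivot=19 at index 4 -> [2, 3, 11, 16, 19]


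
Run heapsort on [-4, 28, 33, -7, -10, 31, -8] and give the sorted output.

Build heap: [33, 28, 31, -7, -10, -4, -8]
Extract 33: [31, 28, -4, -7, -10, -8, 33]
Extract 31: [28, -7, -4, -8, -10, 31, 33]
Extract 28: [-4, -7, -10, -8, 28, 31, 33]
Extract -4: [-7, -8, -10, -4, 28, 31, 33]
Extract -7: [-8, -10, -7, -4, 28, 31, 33]
Extract -8: [-10, -8, -7, -4, 28, 31, 33]


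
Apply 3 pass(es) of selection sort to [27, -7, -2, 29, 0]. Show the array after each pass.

Pass 1: Select minimum -7 at index 1, swap -> [-7, 27, -2, 29, 0]
Pass 2: Select minimum -2 at index 2, swap -> [-7, -2, 27, 29, 0]
Pass 3: Select minimum 0 at index 4, swap -> [-7, -2, 0, 29, 27]


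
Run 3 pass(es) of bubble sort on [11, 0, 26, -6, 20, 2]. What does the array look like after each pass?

After pass 1: [0, 11, -6, 20, 2, 26] (4 swaps)
After pass 2: [0, -6, 11, 2, 20, 26] (2 swaps)
After pass 3: [-6, 0, 2, 11, 20, 26] (2 swaps)
Total swaps: 8


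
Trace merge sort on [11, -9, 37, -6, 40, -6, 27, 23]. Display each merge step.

Divide and conquer:
  Merge [11] + [-9] -> [-9, 11]
  Merge [37] + [-6] -> [-6, 37]
  Merge [-9, 11] + [-6, 37] -> [-9, -6, 11, 37]
  Merge [40] + [-6] -> [-6, 40]
  Merge [27] + [23] -> [23, 27]
  Merge [-6, 40] + [23, 27] -> [-6, 23, 27, 40]
  Merge [-9, -6, 11, 37] + [-6, 23, 27, 40] -> [-9, -6, -6, 11, 23, 27, 37, 40]


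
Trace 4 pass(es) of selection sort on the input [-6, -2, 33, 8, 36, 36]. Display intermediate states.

Pass 1: Select minimum -6 at index 0, swap -> [-6, -2, 33, 8, 36, 36]
Pass 2: Select minimum -2 at index 1, swap -> [-6, -2, 33, 8, 36, 36]
Pass 3: Select minimum 8 at index 3, swap -> [-6, -2, 8, 33, 36, 36]
Pass 4: Select minimum 33 at index 3, swap -> [-6, -2, 8, 33, 36, 36]


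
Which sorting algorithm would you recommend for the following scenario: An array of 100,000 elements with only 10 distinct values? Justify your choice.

Best choice: 3-way quicksort or Counting sort
Reason: 3-way (Dutch national flag) partitioning groups every copy of the pivot together, so with only d=10 distinct keys quicksort finishes in O(n log d) expected time, which is effectively linear; counting sort runs in O(n + k) where k is the size of the key range (not the number of distinct values), so it is linear when the 10 values are integers drawn from a small known range


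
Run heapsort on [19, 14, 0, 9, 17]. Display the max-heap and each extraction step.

Build heap: [19, 17, 0, 9, 14]
Extract 19: [17, 14, 0, 9, 19]
Extract 17: [14, 9, 0, 17, 19]
Extract 14: [9, 0, 14, 17, 19]
Extract 9: [0, 9, 14, 17, 19]


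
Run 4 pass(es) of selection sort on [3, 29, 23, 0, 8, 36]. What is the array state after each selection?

Pass 1: Select minimum 0 at index 3, swap -> [0, 29, 23, 3, 8, 36]
Pass 2: Select minimum 3 at index 3, swap -> [0, 3, 23, 29, 8, 36]
Pass 3: Select minimum 8 at index 4, swap -> [0, 3, 8, 29, 23, 36]
Pass 4: Select minimum 23 at index 4, swap -> [0, 3, 8, 23, 29, 36]


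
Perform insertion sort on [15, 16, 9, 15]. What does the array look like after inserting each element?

First element 15 is already 'sorted'
Insert 16: shifted 0 elements -> [15, 16, 9, 15]
Insert 9: shifted 2 elements -> [9, 15, 16, 15]
Insert 15: shifted 1 elements -> [9, 15, 15, 16]


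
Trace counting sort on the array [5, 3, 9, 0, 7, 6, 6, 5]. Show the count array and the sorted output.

Count array: [1, 0, 0, 1, 0, 2, 2, 1, 0, 1]
(count[i] = number of elements equal to i)
Cumulative count: [1, 1, 1, 2, 2, 4, 6, 7, 7, 8]
Sorted: [0, 3, 5, 5, 6, 6, 7, 9]


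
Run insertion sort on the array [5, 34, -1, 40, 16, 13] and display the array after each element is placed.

First element 5 is already 'sorted'
Insert 34: shifted 0 elements -> [5, 34, -1, 40, 16, 13]
Insert -1: shifted 2 elements -> [-1, 5, 34, 40, 16, 13]
Insert 40: shifted 0 elements -> [-1, 5, 34, 40, 16, 13]
Insert 16: shifted 2 elements -> [-1, 5, 16, 34, 40, 13]
Insert 13: shifted 3 elements -> [-1, 5, 13, 16, 34, 40]


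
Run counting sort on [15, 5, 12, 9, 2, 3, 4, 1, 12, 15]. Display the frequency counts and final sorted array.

Count array: [0, 1, 1, 1, 1, 1, 0, 0, 0, 1, 0, 0, 2, 0, 0, 2]
(count[i] = number of elements equal to i)
Cumulative count: [0, 1, 2, 3, 4, 5, 5, 5, 5, 6, 6, 6, 8, 8, 8, 10]
Sorted: [1, 2, 3, 4, 5, 9, 12, 12, 15, 15]


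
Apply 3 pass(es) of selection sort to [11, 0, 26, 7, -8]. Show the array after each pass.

Pass 1: Select minimum -8 at index 4, swap -> [-8, 0, 26, 7, 11]
Pass 2: Select minimum 0 at index 1, swap -> [-8, 0, 26, 7, 11]
Pass 3: Select minimum 7 at index 3, swap -> [-8, 0, 7, 26, 11]


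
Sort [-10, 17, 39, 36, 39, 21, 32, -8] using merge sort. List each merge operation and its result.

Divide and conquer:
  Merge [-10] + [17] -> [-10, 17]
  Merge [39] + [36] -> [36, 39]
  Merge [-10, 17] + [36, 39] -> [-10, 17, 36, 39]
  Merge [39] + [21] -> [21, 39]
  Merge [32] + [-8] -> [-8, 32]
  Merge [21, 39] + [-8, 32] -> [-8, 21, 32, 39]
  Merge [-10, 17, 36, 39] + [-8, 21, 32, 39] -> [-10, -8, 17, 21, 32, 36, 39, 39]


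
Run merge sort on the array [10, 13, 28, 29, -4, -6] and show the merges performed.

Divide and conquer:
  Merge [13] + [28] -> [13, 28]
  Merge [10] + [13, 28] -> [10, 13, 28]
  Merge [-4] + [-6] -> [-6, -4]
  Merge [29] + [-6, -4] -> [-6, -4, 29]
  Merge [10, 13, 28] + [-6, -4, 29] -> [-6, -4, 10, 13, 28, 29]


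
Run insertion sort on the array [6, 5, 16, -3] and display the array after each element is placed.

First element 6 is already 'sorted'
Insert 5: shifted 1 elements -> [5, 6, 16, -3]
Insert 16: shifted 0 elements -> [5, 6, 16, -3]
Insert -3: shifted 3 elements -> [-3, 5, 6, 16]


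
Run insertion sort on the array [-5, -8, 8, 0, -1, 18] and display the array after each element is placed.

First element -5 is already 'sorted'
Insert -8: shifted 1 elements -> [-8, -5, 8, 0, -1, 18]
Insert 8: shifted 0 elements -> [-8, -5, 8, 0, -1, 18]
Insert 0: shifted 1 elements -> [-8, -5, 0, 8, -1, 18]
Insert -1: shifted 2 elements -> [-8, -5, -1, 0, 8, 18]
Insert 18: shifted 0 elements -> [-8, -5, -1, 0, 8, 18]


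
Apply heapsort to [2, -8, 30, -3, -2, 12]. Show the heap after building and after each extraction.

Build heap: [30, -2, 12, -3, -8, 2]
Extract 30: [12, -2, 2, -3, -8, 30]
Extract 12: [2, -2, -8, -3, 12, 30]
Extract 2: [-2, -3, -8, 2, 12, 30]
Extract -2: [-3, -8, -2, 2, 12, 30]
Extract -3: [-8, -3, -2, 2, 12, 30]


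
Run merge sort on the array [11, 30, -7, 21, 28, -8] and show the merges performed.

Divide and conquer:
  Merge [30] + [-7] -> [-7, 30]
  Merge [11] + [-7, 30] -> [-7, 11, 30]
  Merge [28] + [-8] -> [-8, 28]
  Merge [21] + [-8, 28] -> [-8, 21, 28]
  Merge [-7, 11, 30] + [-8, 21, 28] -> [-8, -7, 11, 21, 28, 30]


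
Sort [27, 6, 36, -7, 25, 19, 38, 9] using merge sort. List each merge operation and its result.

Divide and conquer:
  Merge [27] + [6] -> [6, 27]
  Merge [36] + [-7] -> [-7, 36]
  Merge [6, 27] + [-7, 36] -> [-7, 6, 27, 36]
  Merge [25] + [19] -> [19, 25]
  Merge [38] + [9] -> [9, 38]
  Merge [19, 25] + [9, 38] -> [9, 19, 25, 38]
  Merge [-7, 6, 27, 36] + [9, 19, 25, 38] -> [-7, 6, 9, 19, 25, 27, 36, 38]


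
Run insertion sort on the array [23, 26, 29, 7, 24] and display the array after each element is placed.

First element 23 is already 'sorted'
Insert 26: shifted 0 elements -> [23, 26, 29, 7, 24]
Insert 29: shifted 0 elements -> [23, 26, 29, 7, 24]
Insert 7: shifted 3 elements -> [7, 23, 26, 29, 24]
Insert 24: shifted 2 elements -> [7, 23, 24, 26, 29]


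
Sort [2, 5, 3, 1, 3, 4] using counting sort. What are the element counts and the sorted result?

Count array: [0, 1, 1, 2, 1, 1]
(count[i] = number of elements equal to i)
Cumulative count: [0, 1, 2, 4, 5, 6]
Sorted: [1, 2, 3, 3, 4, 5]


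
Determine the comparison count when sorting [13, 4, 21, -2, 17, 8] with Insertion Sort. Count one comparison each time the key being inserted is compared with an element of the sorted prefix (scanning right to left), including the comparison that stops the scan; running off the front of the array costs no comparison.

Insert 4: 13 > 4 (shift), reached front = 1 comparison(s) -> [4, 13, 21, -2, 17, 8]
Insert 21: 13 <= 21 (stop) = 1 comparison(s) -> [4, 13, 21, -2, 17, 8]
Insert -2: 21 > -2 (shift), 13 > -2 (shift), 4 > -2 (shift), reached front = 3 comparison(s) -> [-2, 4, 13, 21, 17, 8]
Insert 17: 21 > 17 (shift), 13 <= 17 (stop) = 2 comparison(s) -> [-2, 4, 13, 17, 21, 8]
Insert 8: 21 > 8 (shift), 17 > 8 (shift), 13 > 8 (shift), 4 <= 8 (stop) = 4 comparison(s) -> [-2, 4, 8, 13, 17, 21]
Total comparisons: 1 + 1 + 3 + 2 + 4 = 11
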